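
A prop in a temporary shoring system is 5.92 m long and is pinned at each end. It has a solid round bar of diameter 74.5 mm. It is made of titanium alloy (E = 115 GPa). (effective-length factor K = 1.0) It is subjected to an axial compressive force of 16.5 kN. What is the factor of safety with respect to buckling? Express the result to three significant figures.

n ≈ 2.97

I = πd⁴/64 = π×74.5⁴/64 = 1.512×10^6 mm⁴
I = 1.512×10^6 mm⁴ = 1.512×10^-6 m⁴
Effective length L_e = K·L = 1 × 5.92 = 5.920 m
P_cr = π²EI / L_e² = π² × 115×10⁹ × 1.512×10^-6 / 5.920² = 4.897×10^4 N
Factor of safety n = P_cr / P = 48.972 / 16.5 = 2.97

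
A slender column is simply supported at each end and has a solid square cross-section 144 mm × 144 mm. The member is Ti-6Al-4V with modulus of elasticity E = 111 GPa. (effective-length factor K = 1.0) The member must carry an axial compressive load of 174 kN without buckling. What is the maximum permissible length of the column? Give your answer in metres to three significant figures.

I = a⁴/12 = 144⁴/12 = 3.583×10^7 mm⁴
I = 3.583×10^-5 m⁴
At the buckling limit P_cr = P = 1.740×10^5 N
From P_cr = π²EI/(K·L)²:  L = (1/K)·√(π²EI/P_cr) = (1/1)·√(π²×1.11×10^11×3.583×10^-5/1.740×10^5)
L = 15.0 m

L_max ≈ 15.0 m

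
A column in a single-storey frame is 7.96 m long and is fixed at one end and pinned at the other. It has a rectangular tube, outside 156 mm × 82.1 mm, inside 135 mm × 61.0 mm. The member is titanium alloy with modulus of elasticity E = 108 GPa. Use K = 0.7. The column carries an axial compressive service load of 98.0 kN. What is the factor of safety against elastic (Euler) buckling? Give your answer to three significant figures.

n ≈ 1.63

Weak-axis I_min = (h_o·b_o³ − h_i·b_i³)/12 with b_o = 82.1, b_i = 61.00 mm (shorter outer/inner sides).
I_min = (156×82.1³ − 135.0×61.00³)/12 = 4.641×10^6 mm⁴
I = 4.641×10^6 mm⁴ = 4.641×10^-6 m⁴
Effective length L_e = K·L = 0.7 × 7.96 = 5.572 m
P_cr = π²EI / L_e² = π² × 108×10⁹ × 4.641×10^-6 / 5.572² = 1.593×10^5 N
Factor of safety n = P_cr / P = 159.32 / 98.0 = 1.63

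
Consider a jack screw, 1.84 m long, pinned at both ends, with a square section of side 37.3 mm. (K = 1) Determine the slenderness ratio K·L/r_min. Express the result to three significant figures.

λ ≈ 171

For a square r = a/√12 = 37.3/√12 = 10.77 mm
L_e = K·L = 1 × 1.84 m = 1.840 m = 1840.0 mm
λ = L_e / r_min = 1840.0 / 10.77 = 171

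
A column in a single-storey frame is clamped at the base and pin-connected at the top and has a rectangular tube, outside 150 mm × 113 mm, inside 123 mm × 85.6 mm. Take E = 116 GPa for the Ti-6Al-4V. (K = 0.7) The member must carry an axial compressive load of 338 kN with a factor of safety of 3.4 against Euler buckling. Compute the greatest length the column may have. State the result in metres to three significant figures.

Weak-axis I_min = (h_o·b_o³ − h_i·b_i³)/12 with b_o = 113, b_i = 85.60 mm (shorter outer/inner sides).
I_min = (150×113³ − 123.0×85.60³)/12 = 1.161×10^7 mm⁴
I = 1.161×10^-5 m⁴
Required critical load P_cr = n·P = 3.4 × 338 = 1149 kN = 1.149×10^6 N
From P_cr = π²EI/(K·L)²:  L = (1/K)·√(π²EI/P_cr) = (1/0.7)·√(π²×1.16×10^11×1.161×10^-5/1.149×10^6)
L = 4.86 m

L_max ≈ 4.86 m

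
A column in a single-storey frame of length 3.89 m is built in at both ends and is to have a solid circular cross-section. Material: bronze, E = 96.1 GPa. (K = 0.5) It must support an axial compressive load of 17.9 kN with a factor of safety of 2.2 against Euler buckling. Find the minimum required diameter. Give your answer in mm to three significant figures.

d ≈ 42.3 mm

Required P_cr = n·P = 2.2 × 17.9 = 39.38 kN
L_e = K·L = 0.5 × 3.89 = 1.945 m
Required I = P_cr·L_e²/(π²E) = 3.938×10^4 × 1.945² / (π² × 9.61×10^10) = 1.571×10^-7 m⁴
I_req = 1.571×10^5 mm⁴
Solid circle: I = πd⁴/64  ⇒  d = (64I/π)^(1/4) = (64×1.571×10^5/π)^(1/4) = 42.3 mm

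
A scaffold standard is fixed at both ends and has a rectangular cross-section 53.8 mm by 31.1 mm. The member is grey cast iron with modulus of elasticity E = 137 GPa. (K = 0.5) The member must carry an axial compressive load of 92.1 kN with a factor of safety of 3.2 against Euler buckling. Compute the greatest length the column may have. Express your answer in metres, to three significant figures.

L_max ≈ 1.57 m

Buckling occurs about the weak axis: I_min = h·b³/12 with b = 31.1 mm (the shorter side).
I_min = 53.8×31.1³/12 = 1.349×10^5 mm⁴
I = 1.349×10^-7 m⁴
Required critical load P_cr = n·P = 3.2 × 92.1 = 294.7 kN = 2.947×10^5 N
From P_cr = π²EI/(K·L)²:  L = (1/K)·√(π²EI/P_cr) = (1/0.5)·√(π²×1.37×10^11×1.349×10^-7/2.947×10^5)
L = 1.57 m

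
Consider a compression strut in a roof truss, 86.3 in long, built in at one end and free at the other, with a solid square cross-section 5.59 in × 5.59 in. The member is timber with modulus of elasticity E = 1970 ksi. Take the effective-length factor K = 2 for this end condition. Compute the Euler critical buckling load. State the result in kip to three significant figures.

I = a⁴/12 = 5.59⁴/12 = 81.37 in⁴
Effective length L_e = K·L = 2 × 86.3 = 172.6 in
P_cr = π²EI / L_e² = π² × 1970×10³ × 81.37 / 172.6² = 5.311×10^4 lb

P_cr ≈ 53.1 kip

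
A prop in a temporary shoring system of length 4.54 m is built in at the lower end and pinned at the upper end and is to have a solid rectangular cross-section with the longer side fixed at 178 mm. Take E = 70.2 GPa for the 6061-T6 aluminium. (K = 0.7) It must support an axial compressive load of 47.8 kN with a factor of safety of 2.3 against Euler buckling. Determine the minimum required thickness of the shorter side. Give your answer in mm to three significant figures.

b ≈ 47.6 mm

Required P_cr = n·P = 2.3 × 47.8 = 109.9 kN
L_e = K·L = 0.7 × 4.54 = 3.178 m
Required I = P_cr·L_e²/(π²E) = 1.099×10^5 × 3.178² / (π² × 7.02×10^10) = 1.603×10^-6 m⁴
I_req = 1.603×10^6 mm⁴
Rectangle, weak axis: I_min = h·b³/12 with h = 178 mm fixed  ⇒  b = (12I/h)^(1/3) = 47.6 mm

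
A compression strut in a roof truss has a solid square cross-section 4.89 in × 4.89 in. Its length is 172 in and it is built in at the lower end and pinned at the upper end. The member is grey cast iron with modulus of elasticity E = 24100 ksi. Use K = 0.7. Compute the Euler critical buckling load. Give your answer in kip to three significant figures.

I = a⁴/12 = 4.89⁴/12 = 47.65 in⁴
Effective length L_e = K·L = 0.7 × 172 = 120.4 in
P_cr = π²EI / L_e² = π² × 24100×10³ × 47.65 / 120.4² = 7.818×10^5 lb

P_cr ≈ 782 kip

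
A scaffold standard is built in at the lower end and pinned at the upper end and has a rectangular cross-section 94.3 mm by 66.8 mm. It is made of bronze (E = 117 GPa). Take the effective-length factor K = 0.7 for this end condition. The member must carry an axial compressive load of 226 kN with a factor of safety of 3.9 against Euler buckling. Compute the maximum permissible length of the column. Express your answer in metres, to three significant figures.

Buckling occurs about the weak axis: I_min = h·b³/12 with b = 66.8 mm (the shorter side).
I_min = 94.3×66.8³/12 = 2.342×10^6 mm⁴
I = 2.342×10^-6 m⁴
Required critical load P_cr = n·P = 3.9 × 226 = 881.4 kN = 8.814×10^5 N
From P_cr = π²EI/(K·L)²:  L = (1/K)·√(π²EI/P_cr) = (1/0.7)·√(π²×1.17×10^11×2.342×10^-6/8.814×10^5)
L = 2.50 m

L_max ≈ 2.50 m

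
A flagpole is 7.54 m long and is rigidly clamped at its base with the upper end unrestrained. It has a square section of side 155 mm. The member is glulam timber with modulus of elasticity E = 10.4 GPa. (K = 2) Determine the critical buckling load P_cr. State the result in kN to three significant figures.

I = a⁴/12 = 155⁴/12 = 4.810×10^7 mm⁴
I = 4.810×10^7 mm⁴ = 4.810×10^-5 m⁴
Effective length L_e = K·L = 2 × 7.54 = 15.08 m
P_cr = π²EI / L_e² = π² × 10.4×10⁹ × 4.810×10^-5 / 15.08² = 2.171×10^4 N

P_cr ≈ 21.7 kN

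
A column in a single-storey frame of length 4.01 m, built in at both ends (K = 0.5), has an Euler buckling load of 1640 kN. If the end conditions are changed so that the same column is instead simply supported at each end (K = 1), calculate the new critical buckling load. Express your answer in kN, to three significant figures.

P_cr ∝ 1/K², so P_cr,new = P_cr,old × (K_old/K_new)² = 1640 × (0.5/1)²
= 1640 × 0.2500 = 410 kN

P_cr ≈ 410 kN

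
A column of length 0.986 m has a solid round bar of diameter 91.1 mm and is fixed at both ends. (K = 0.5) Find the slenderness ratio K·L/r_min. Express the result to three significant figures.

λ ≈ 21.6

For a solid circle r = d/4 = 91.1/4 = 22.78 mm
L_e = K·L = 0.5 × 0.986 m = 0.4930 m = 493.00 mm
λ = L_e / r_min = 493.00 / 22.78 = 21.6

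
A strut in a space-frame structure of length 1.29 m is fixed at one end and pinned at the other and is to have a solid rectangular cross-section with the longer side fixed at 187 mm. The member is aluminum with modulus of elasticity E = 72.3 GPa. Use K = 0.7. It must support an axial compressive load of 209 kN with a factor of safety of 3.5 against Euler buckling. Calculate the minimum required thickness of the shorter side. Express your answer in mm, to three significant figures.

Required P_cr = n·P = 3.5 × 209 = 731.5 kN
L_e = K·L = 0.7 × 1.29 = 0.9030 m
Required I = P_cr·L_e²/(π²E) = 7.315×10^5 × 0.9030² / (π² × 7.23×10^10) = 8.359×10^-7 m⁴
I_req = 8.359×10^5 mm⁴
Rectangle, weak axis: I_min = h·b³/12 with h = 187 mm fixed  ⇒  b = (12I/h)^(1/3) = 37.7 mm

b ≈ 37.7 mm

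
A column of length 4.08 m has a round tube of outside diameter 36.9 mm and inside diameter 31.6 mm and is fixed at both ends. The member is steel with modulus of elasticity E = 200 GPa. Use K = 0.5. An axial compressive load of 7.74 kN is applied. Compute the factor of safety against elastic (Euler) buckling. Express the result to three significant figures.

d_o = 36.9 mm, d_i = 31.6 mm
I = π(d_o⁴ − d_i⁴)/64 = π(36.9⁴ − 31.60⁴)/64 = 4.206×10^4 mm⁴
I = 4.206×10^4 mm⁴ = 4.206×10^-8 m⁴
Effective length L_e = K·L = 0.5 × 4.08 = 2.040 m
P_cr = π²EI / L_e² = π² × 200×10⁹ × 4.206×10^-8 / 2.040² = 1.995×10^4 N
Factor of safety n = P_cr / P = 19.950 / 7.74 = 2.58

n ≈ 2.58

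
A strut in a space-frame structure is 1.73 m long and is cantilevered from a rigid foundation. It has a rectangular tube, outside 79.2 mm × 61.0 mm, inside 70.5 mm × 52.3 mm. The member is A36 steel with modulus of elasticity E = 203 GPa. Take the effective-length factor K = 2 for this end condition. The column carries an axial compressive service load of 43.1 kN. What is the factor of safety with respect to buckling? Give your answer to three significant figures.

Weak-axis I_min = (h_o·b_o³ − h_i·b_i³)/12 with b_o = 61.0, b_i = 52.30 mm (shorter outer/inner sides).
I_min = (79.2×61.0³ − 70.50×52.30³)/12 = 6.576×10^5 mm⁴
I = 6.576×10^5 mm⁴ = 6.576×10^-7 m⁴
Effective length L_e = K·L = 2 × 1.73 = 3.460 m
P_cr = π²EI / L_e² = π² × 203×10⁹ × 6.576×10^-7 / 3.460² = 1.101×10^5 N
Factor of safety n = P_cr / P = 110.06 / 43.1 = 2.55

n ≈ 2.55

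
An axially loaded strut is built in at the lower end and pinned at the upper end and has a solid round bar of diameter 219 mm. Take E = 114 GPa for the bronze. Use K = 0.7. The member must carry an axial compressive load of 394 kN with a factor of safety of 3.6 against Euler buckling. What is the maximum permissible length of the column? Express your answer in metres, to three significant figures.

L_max ≈ 13.5 m

I = πd⁴/64 = π×219⁴/64 = 1.129×10^8 mm⁴
I = 1.129×10^-4 m⁴
Required critical load P_cr = n·P = 3.6 × 394 = 1418 kN = 1.418×10^6 N
From P_cr = π²EI/(K·L)²:  L = (1/K)·√(π²EI/P_cr) = (1/0.7)·√(π²×1.14×10^11×1.129×10^-4/1.418×10^6)
L = 13.5 m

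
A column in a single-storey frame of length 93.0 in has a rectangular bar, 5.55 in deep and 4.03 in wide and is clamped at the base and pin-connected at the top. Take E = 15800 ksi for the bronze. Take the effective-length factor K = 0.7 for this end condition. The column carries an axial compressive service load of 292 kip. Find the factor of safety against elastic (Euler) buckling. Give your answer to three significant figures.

Buckling occurs about the weak axis: I_min = h·b³/12 with b = 4.03 in (the shorter side).
I_min = 5.55×4.03³/12 = 30.27 in⁴
Effective length L_e = K·L = 0.7 × 93.0 = 65.10 in
P_cr = π²EI / L_e² = π² × 15800×10³ × 30.27 / 65.10² = 1.114×10^6 lb
Factor of safety n = P_cr / P = 1113.8 / 292 = 3.81

n ≈ 3.81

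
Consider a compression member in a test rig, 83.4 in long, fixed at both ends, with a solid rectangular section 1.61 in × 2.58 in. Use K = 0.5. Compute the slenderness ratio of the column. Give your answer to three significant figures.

λ ≈ 89.7

Buckling occurs about the weak axis: I_min = h·b³/12 with b = 1.61 in (the shorter side).
I_min = 2.58×1.61³/12 = 0.8973 in⁴
A = 4.154 in²;  r_min = √(I/A) = √(0.8973/4.154) = 0.4648 in
L_e = K·L = 0.5 × 83.4 = 41.70 in
λ = L_e / r_min = 41.700 / 0.4648 = 89.7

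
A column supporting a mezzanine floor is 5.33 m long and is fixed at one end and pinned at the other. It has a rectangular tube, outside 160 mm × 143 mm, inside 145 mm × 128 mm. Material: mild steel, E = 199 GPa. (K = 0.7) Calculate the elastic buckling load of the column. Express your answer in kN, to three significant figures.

Weak-axis I_min = (h_o·b_o³ − h_i·b_i³)/12 with b_o = 143, b_i = 128.0 mm (shorter outer/inner sides).
I_min = (160×143³ − 145.0×128.0³)/12 = 1.365×10^7 mm⁴
I = 1.365×10^7 mm⁴ = 1.365×10^-5 m⁴
Effective length L_e = K·L = 0.7 × 5.33 = 3.731 m
P_cr = π²EI / L_e² = π² × 199×10⁹ × 1.365×10^-5 / 3.731² = 1.926×10^6 N

P_cr ≈ 1930 kN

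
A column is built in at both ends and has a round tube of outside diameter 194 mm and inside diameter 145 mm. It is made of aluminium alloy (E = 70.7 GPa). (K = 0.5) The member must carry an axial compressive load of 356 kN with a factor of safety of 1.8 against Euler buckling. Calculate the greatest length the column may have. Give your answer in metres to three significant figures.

d_o = 194 mm, d_i = 145 mm
I = π(d_o⁴ − d_i⁴)/64 = π(194⁴ − 145.0⁴)/64 = 4.783×10^7 mm⁴
I = 4.783×10^-5 m⁴
Required critical load P_cr = n·P = 1.8 × 356 = 640.8 kN = 6.408×10^5 N
From P_cr = π²EI/(K·L)²:  L = (1/K)·√(π²EI/P_cr) = (1/0.5)·√(π²×7.07×10^10×4.783×10^-5/6.408×10^5)
L = 14.4 m

L_max ≈ 14.4 m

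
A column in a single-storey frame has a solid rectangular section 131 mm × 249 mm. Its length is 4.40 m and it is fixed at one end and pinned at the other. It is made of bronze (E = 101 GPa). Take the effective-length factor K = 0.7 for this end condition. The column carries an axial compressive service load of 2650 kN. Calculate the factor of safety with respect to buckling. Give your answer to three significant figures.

n ≈ 1.85

Buckling occurs about the weak axis: I_min = h·b³/12 with b = 131 mm (the shorter side).
I_min = 249×131³/12 = 4.665×10^7 mm⁴
I = 4.665×10^7 mm⁴ = 4.665×10^-5 m⁴
Effective length L_e = K·L = 0.7 × 4.40 = 3.080 m
P_cr = π²EI / L_e² = π² × 101×10⁹ × 4.665×10^-5 / 3.080² = 4.902×10^6 N
Factor of safety n = P_cr / P = 4901.8 / 2650 = 1.85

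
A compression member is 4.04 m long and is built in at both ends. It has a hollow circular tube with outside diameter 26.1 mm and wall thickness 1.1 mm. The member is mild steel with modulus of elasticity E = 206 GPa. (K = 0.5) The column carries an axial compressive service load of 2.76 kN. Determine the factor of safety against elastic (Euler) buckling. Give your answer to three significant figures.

n ≈ 1.22

Inner diameter d_i = 26.1 − 2×1.1 = 23.90 mm
I = π(d_o⁴ − d_i⁴)/64 = π(26.1⁴ − 23.90⁴)/64 = 6.763×10^3 mm⁴
I = 6.763×10^3 mm⁴ = 6.763×10^-9 m⁴
Effective length L_e = K·L = 0.5 × 4.04 = 2.020 m
P_cr = π²EI / L_e² = π² × 206×10⁹ × 6.763×10^-9 / 2.020² = 3.370×10^3 N
Factor of safety n = P_cr / P = 3.3696 / 2.76 = 1.22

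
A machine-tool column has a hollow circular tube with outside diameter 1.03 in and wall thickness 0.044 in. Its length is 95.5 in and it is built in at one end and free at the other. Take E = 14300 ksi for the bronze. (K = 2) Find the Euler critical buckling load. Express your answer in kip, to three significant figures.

Inner diameter d_i = 1.03 − 2×0.044 = 0.9420 in
I = π(d_o⁴ − d_i⁴)/64 = π(1.03⁴ − 0.9420⁴)/64 = 1.660×10^-2 in⁴
Effective length L_e = K·L = 2 × 95.5 = 191.0 in
P_cr = π²EI / L_e² = π² × 14300×10³ × 1.660×10^-2 / 191.0² = 64.21 lb

P_cr ≈ 0.0642 kip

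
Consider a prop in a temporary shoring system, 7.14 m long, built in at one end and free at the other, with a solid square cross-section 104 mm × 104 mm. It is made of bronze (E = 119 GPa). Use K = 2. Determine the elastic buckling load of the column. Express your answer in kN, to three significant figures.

I = a⁴/12 = 104⁴/12 = 9.749×10^6 mm⁴
I = 9.749×10^6 mm⁴ = 9.749×10^-6 m⁴
Effective length L_e = K·L = 2 × 7.14 = 14.28 m
P_cr = π²EI / L_e² = π² × 119×10⁹ × 9.749×10^-6 / 14.28² = 5.615×10^4 N

P_cr ≈ 56.1 kN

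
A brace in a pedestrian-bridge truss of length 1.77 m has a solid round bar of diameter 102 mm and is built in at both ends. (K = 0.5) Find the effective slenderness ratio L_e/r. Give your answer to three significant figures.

For a solid circle r = d/4 = 102/4 = 25.50 mm
L_e = K·L = 0.5 × 1.77 m = 0.8850 m = 885.00 mm
λ = L_e / r_min = 885.00 / 25.50 = 34.7

λ ≈ 34.7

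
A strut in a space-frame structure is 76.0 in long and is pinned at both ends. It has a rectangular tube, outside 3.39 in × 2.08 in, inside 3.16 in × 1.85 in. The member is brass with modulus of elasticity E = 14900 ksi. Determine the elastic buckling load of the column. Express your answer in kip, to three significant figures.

P_cr ≈ 22.3 kip

Weak-axis I_min = (h_o·b_o³ − h_i·b_i³)/12 with b_o = 2.08, b_i = 1.850 in (shorter outer/inner sides).
I_min = (3.39×2.08³ − 3.160×1.850³)/12 = 0.8749 in⁴
Effective length L_e = K·L = 1 × 76.0 = 76.00 in
P_cr = π²EI / L_e² = π² × 14900×10³ × 0.8749 / 76.00² = 2.227×10^4 lb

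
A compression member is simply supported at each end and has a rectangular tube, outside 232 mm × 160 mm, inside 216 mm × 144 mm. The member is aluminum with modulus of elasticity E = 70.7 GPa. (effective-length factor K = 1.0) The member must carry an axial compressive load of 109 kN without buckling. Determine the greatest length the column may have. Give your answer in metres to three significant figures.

L_max ≈ 12.8 m

Weak-axis I_min = (h_o·b_o³ − h_i·b_i³)/12 with b_o = 160, b_i = 144.0 mm (shorter outer/inner sides).
I_min = (232×160³ − 216.0×144.0³)/12 = 2.544×10^7 mm⁴
I = 2.544×10^-5 m⁴
At the buckling limit P_cr = P = 1.090×10^5 N
From P_cr = π²EI/(K·L)²:  L = (1/K)·√(π²EI/P_cr) = (1/1)·√(π²×7.07×10^10×2.544×10^-5/1.090×10^5)
L = 12.8 m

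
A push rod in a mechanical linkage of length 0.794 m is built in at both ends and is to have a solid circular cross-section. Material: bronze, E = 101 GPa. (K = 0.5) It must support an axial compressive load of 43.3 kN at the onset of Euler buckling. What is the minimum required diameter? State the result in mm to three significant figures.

d ≈ 19.3 mm

L_e = K·L = 0.5 × 0.794 = 0.3970 m
Required I = P_cr·L_e²/(π²E) = 4.330×10^4 × 0.3970² / (π² × 1.01×10^11) = 6.846×10^-9 m⁴
I_req = 6.846×10^3 mm⁴
Solid circle: I = πd⁴/64  ⇒  d = (64I/π)^(1/4) = (64×6.846×10^3/π)^(1/4) = 19.3 mm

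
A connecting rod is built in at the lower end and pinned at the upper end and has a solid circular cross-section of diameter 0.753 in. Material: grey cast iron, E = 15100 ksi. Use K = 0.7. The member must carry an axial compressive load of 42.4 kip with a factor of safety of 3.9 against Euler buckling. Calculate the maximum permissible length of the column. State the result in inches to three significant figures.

L_max ≈ 5.39 in

I = πd⁴/64 = π×0.753⁴/64 = 1.578×10^-2 in⁴
Required critical load P_cr = n·P = 3.9 × 42.4 = 165.4 kip = 1.654×10^5 lb
From P_cr = π²EI/(K·L)²:  L = (1/K)·√(π²EI/P_cr) = (1/0.7)·√(π²×1.51×10^7×1.578×10^-2/1.654×10^5)
L = 5.39 in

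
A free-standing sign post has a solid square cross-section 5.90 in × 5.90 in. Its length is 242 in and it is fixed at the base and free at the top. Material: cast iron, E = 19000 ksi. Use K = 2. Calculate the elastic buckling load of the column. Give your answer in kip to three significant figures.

I = a⁴/12 = 5.90⁴/12 = 101.0 in⁴
Effective length L_e = K·L = 2 × 242 = 484.0 in
P_cr = π²EI / L_e² = π² × 19000×10³ × 101.0 / 484.0² = 8.083×10^4 lb

P_cr ≈ 80.8 kip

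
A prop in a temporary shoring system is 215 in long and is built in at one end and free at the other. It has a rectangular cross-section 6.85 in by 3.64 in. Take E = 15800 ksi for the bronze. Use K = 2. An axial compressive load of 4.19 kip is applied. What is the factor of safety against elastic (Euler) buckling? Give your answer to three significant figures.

Buckling occurs about the weak axis: I_min = h·b³/12 with b = 3.64 in (the shorter side).
I_min = 6.85×3.64³/12 = 27.53 in⁴
Effective length L_e = K·L = 2 × 215 = 430.0 in
P_cr = π²EI / L_e² = π² × 15800×10³ × 27.53 / 430.0² = 2.322×10^4 lb
Factor of safety n = P_cr / P = 23.218 / 4.19 = 5.54

n ≈ 5.54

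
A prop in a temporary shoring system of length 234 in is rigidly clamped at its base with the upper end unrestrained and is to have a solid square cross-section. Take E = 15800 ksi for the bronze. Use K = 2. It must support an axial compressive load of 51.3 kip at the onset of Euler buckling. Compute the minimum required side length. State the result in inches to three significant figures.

a ≈ 5.42 in

L_e = K·L = 2 × 234 = 468.0 in
Required I = P_cr·L_e²/(π²E) = 5.130×10^4 × 468.0² / (π² × 1.58×10^7) = 72.05 in⁴
Solid square: I = a⁴/12  ⇒  a = (12I)^(1/4) = (12×72.05)^(1/4) = 5.42 in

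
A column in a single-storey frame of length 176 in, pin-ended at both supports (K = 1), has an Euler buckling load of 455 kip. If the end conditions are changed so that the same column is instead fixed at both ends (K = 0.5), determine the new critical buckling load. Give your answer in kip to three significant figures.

P_cr ≈ 1820 kip

P_cr ∝ 1/K², so P_cr,new = P_cr,old × (K_old/K_new)² = 455 × (1/0.5)²
= 455 × 4.000 = 1820 kip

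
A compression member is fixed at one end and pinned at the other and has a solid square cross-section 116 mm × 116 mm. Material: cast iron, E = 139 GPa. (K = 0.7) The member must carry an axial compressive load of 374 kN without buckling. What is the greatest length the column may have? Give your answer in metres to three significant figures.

L_max ≈ 10.6 m

I = a⁴/12 = 116⁴/12 = 1.509×10^7 mm⁴
I = 1.509×10^-5 m⁴
At the buckling limit P_cr = P = 3.740×10^5 N
From P_cr = π²EI/(K·L)²:  L = (1/K)·√(π²EI/P_cr) = (1/0.7)·√(π²×1.39×10^11×1.509×10^-5/3.740×10^5)
L = 10.6 m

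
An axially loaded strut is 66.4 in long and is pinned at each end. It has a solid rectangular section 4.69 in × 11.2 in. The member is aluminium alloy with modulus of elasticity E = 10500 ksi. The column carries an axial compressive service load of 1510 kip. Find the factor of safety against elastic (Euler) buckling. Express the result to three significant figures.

n ≈ 1.50

Buckling occurs about the weak axis: I_min = h·b³/12 with b = 4.69 in (the shorter side).
I_min = 11.2×4.69³/12 = 96.28 in⁴
Effective length L_e = K·L = 1 × 66.4 = 66.40 in
P_cr = π²EI / L_e² = π² × 10500×10³ × 96.28 / 66.40² = 2.263×10^6 lb
Factor of safety n = P_cr / P = 2263.1 / 1510 = 1.50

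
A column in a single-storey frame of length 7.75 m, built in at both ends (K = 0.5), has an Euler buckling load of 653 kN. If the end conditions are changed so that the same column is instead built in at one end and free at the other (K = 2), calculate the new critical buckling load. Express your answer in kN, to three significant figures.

P_cr ≈ 40.8 kN

P_cr ∝ 1/K², so P_cr,new = P_cr,old × (K_old/K_new)² = 653 × (0.5/2)²
= 653 × 0.06250 = 40.8 kN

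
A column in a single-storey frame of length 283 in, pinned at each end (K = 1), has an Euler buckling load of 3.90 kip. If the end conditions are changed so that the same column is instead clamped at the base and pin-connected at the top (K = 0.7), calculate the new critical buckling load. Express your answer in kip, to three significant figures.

P_cr ∝ 1/K², so P_cr,new = P_cr,old × (K_old/K_new)² = 3.90 × (1/0.7)²
= 3.90 × 2.041 = 7.96 kip

P_cr ≈ 7.96 kip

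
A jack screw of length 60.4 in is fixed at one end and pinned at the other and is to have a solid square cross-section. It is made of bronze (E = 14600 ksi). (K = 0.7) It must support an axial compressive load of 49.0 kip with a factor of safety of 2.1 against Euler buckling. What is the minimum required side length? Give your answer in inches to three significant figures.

a ≈ 1.98 in

Required P_cr = n·P = 2.1 × 49.0 = 102.9 kip
L_e = K·L = 0.7 × 60.4 = 42.28 in
Required I = P_cr·L_e²/(π²E) = 1.029×10^5 × 42.28² / (π² × 1.46×10^7) = 1.277 in⁴
Solid square: I = a⁴/12  ⇒  a = (12I)^(1/4) = (12×1.277)^(1/4) = 1.98 in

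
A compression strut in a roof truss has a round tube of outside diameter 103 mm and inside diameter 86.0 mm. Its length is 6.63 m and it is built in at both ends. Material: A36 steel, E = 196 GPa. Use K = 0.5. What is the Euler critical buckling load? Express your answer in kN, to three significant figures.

P_cr ≈ 500 kN

d_o = 103 mm, d_i = 86.0 mm
I = π(d_o⁴ − d_i⁴)/64 = π(103⁴ − 86.00⁴)/64 = 2.840×10^6 mm⁴
I = 2.840×10^6 mm⁴ = 2.840×10^-6 m⁴
Effective length L_e = K·L = 0.5 × 6.63 = 3.315 m
P_cr = π²EI / L_e² = π² × 196×10⁹ × 2.840×10^-6 / 3.315² = 4.999×10^5 N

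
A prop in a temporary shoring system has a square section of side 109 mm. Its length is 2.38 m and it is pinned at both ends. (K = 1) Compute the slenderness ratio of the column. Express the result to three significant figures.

λ ≈ 75.6

I = a⁴/12 = 109⁴/12 = 1.176×10^7 mm⁴
A = 1.188×10^4 mm²;  r_min = √(I/A) = √(1.176×10^7/1.188×10^4) = 31.47 mm
L_e = K·L = 1 × 2.38 m = 2.380 m = 2380.0 mm
λ = L_e / r_min = 2380.0 / 31.47 = 75.6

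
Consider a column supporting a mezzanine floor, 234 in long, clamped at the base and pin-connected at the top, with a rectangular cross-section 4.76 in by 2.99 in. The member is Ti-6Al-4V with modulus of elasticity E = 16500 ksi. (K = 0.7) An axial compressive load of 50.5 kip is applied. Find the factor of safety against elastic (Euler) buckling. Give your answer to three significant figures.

Buckling occurs about the weak axis: I_min = h·b³/12 with b = 2.99 in (the shorter side).
I_min = 4.76×2.99³/12 = 10.60 in⁴
Effective length L_e = K·L = 0.7 × 234 = 163.8 in
P_cr = π²EI / L_e² = π² × 16500×10³ × 10.60 / 163.8² = 6.436×10^4 lb
Factor of safety n = P_cr / P = 64.357 / 50.5 = 1.27

n ≈ 1.27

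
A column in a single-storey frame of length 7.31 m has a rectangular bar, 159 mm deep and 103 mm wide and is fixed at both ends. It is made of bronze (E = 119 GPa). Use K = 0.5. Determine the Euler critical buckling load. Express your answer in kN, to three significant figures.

P_cr ≈ 1270 kN

Buckling occurs about the weak axis: I_min = h·b³/12 with b = 103 mm (the shorter side).
I_min = 159×103³/12 = 1.448×10^7 mm⁴
I = 1.448×10^7 mm⁴ = 1.448×10^-5 m⁴
Effective length L_e = K·L = 0.5 × 7.31 = 3.655 m
P_cr = π²EI / L_e² = π² × 119×10⁹ × 1.448×10^-5 / 3.655² = 1.273×10^6 N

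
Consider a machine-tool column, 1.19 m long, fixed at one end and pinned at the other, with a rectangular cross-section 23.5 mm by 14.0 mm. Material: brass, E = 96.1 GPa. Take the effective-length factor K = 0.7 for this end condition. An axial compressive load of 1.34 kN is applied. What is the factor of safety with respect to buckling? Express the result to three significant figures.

Buckling occurs about the weak axis: I_min = h·b³/12 with b = 14.0 mm (the shorter side).
I_min = 23.5×14.0³/12 = 5.374×10^3 mm⁴
I = 5.374×10^3 mm⁴ = 5.374×10^-9 m⁴
Effective length L_e = K·L = 0.7 × 1.19 = 0.8330 m
P_cr = π²EI / L_e² = π² × 96.1×10⁹ × 5.374×10^-9 / 0.8330² = 7.345×10^3 N
Factor of safety n = P_cr / P = 7.3452 / 1.34 = 5.48

n ≈ 5.48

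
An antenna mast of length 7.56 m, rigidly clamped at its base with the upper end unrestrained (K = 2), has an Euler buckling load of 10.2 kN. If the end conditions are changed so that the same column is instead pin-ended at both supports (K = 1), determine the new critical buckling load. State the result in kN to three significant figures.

P_cr ≈ 40.8 kN

P_cr ∝ 1/K², so P_cr,new = P_cr,old × (K_old/K_new)² = 10.2 × (2/1)²
= 10.2 × 4.000 = 40.8 kN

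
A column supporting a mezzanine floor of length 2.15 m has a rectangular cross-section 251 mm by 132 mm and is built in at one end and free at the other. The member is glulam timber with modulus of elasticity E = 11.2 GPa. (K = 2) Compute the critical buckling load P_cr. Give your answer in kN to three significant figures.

P_cr ≈ 288 kN

Buckling occurs about the weak axis: I_min = h·b³/12 with b = 132 mm (the shorter side).
I_min = 251×132³/12 = 4.811×10^7 mm⁴
I = 4.811×10^7 mm⁴ = 4.811×10^-5 m⁴
Effective length L_e = K·L = 2 × 2.15 = 4.300 m
P_cr = π²EI / L_e² = π² × 11.2×10⁹ × 4.811×10^-5 / 4.300² = 2.876×10^5 N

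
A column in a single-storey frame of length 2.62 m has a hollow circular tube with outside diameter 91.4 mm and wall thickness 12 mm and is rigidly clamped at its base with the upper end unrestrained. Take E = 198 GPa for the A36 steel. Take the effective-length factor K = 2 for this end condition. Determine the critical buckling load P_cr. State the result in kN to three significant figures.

Inner diameter d_i = 91.4 − 2×12 = 67.40 mm
I = π(d_o⁴ − d_i⁴)/64 = π(91.4⁴ − 67.40⁴)/64 = 2.413×10^6 mm⁴
I = 2.413×10^6 mm⁴ = 2.413×10^-6 m⁴
Effective length L_e = K·L = 2 × 2.62 = 5.240 m
P_cr = π²EI / L_e² = π² × 198×10⁹ × 2.413×10^-6 / 5.240² = 1.717×10^5 N

P_cr ≈ 172 kN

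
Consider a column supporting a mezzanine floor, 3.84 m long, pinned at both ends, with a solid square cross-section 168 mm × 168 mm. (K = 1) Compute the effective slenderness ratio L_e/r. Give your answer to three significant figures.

λ ≈ 79.2

For a square r = a/√12 = 168/√12 = 48.50 mm
L_e = K·L = 1 × 3.84 m = 3.840 m = 3840.0 mm
λ = L_e / r_min = 3840.0 / 48.50 = 79.2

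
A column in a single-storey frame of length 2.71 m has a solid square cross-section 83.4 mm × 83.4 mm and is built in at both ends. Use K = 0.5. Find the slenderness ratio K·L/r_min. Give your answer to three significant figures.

I = a⁴/12 = 83.4⁴/12 = 4.032×10^6 mm⁴
A = 6.956×10^3 mm²;  r_min = √(I/A) = √(4.032×10^6/6.956×10^3) = 24.08 mm
L_e = K·L = 0.5 × 2.71 m = 1.355 m = 1355.0 mm
λ = L_e / r_min = 1355.0 / 24.08 = 56.3

λ ≈ 56.3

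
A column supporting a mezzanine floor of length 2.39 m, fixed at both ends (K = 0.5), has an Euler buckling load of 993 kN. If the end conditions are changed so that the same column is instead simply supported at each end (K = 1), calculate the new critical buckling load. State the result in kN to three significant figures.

P_cr ∝ 1/K², so P_cr,new = P_cr,old × (K_old/K_new)² = 993 × (0.5/1)²
= 993 × 0.2500 = 248 kN

P_cr ≈ 248 kN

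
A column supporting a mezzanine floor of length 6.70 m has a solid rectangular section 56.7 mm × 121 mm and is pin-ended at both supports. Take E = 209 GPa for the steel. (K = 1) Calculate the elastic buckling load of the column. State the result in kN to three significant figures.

Buckling occurs about the weak axis: I_min = h·b³/12 with b = 56.7 mm (the shorter side).
I_min = 121×56.7³/12 = 1.838×10^6 mm⁴
I = 1.838×10^6 mm⁴ = 1.838×10^-6 m⁴
Effective length L_e = K·L = 1 × 6.70 = 6.700 m
P_cr = π²EI / L_e² = π² × 209×10⁹ × 1.838×10^-6 / 6.700² = 8.446×10^4 N

P_cr ≈ 84.5 kN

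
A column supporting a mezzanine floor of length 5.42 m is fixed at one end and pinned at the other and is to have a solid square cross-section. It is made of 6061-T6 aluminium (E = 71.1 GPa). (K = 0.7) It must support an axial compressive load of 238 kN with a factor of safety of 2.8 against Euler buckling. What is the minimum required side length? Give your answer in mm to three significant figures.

Required P_cr = n·P = 2.8 × 238 = 666.4 kN
L_e = K·L = 0.7 × 5.42 = 3.794 m
Required I = P_cr·L_e²/(π²E) = 6.664×10^5 × 3.794² / (π² × 7.11×10^10) = 1.367×10^-5 m⁴
I_req = 1.367×10^7 mm⁴
Solid square: I = a⁴/12  ⇒  a = (12I)^(1/4) = (12×1.367×10^7)^(1/4) = 113 mm

a ≈ 113 mm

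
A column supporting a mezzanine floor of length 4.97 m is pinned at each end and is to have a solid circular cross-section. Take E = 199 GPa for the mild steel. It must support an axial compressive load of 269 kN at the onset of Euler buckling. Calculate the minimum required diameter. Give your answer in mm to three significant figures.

d ≈ 91.1 mm

L_e = K·L = 1 × 4.97 = 4.970 m
Required I = P_cr·L_e²/(π²E) = 2.690×10^5 × 4.970² / (π² × 1.99×10^11) = 3.383×10^-6 m⁴
I_req = 3.383×10^6 mm⁴
Solid circle: I = πd⁴/64  ⇒  d = (64I/π)^(1/4) = (64×3.383×10^6/π)^(1/4) = 91.1 mm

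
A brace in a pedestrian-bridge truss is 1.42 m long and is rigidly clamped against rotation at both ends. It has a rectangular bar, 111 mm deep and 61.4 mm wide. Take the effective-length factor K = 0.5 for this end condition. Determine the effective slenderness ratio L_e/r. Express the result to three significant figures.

Buckling occurs about the weak axis: I_min = h·b³/12 with b = 61.4 mm (the shorter side).
I_min = 111×61.4³/12 = 2.141×10^6 mm⁴
A = 6.815×10^3 mm²;  r_min = √(I/A) = √(2.141×10^6/6.815×10^3) = 17.72 mm
L_e = K·L = 0.5 × 1.42 m = 0.7100 m = 710.00 mm
λ = L_e / r_min = 710.00 / 17.72 = 40.1

λ ≈ 40.1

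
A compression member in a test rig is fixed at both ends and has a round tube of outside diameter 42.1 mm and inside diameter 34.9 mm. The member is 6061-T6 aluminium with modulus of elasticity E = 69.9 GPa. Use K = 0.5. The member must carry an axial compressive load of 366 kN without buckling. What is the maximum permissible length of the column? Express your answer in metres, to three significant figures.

L_max ≈ 0.783 m

d_o = 42.1 mm, d_i = 34.9 mm
I = π(d_o⁴ − d_i⁴)/64 = π(42.1⁴ − 34.90⁴)/64 = 8.138×10^4 mm⁴
I = 8.138×10^-8 m⁴
At the buckling limit P_cr = P = 3.660×10^5 N
From P_cr = π²EI/(K·L)²:  L = (1/K)·√(π²EI/P_cr) = (1/0.5)·√(π²×6.99×10^10×8.138×10^-8/3.660×10^5)
L = 0.783 m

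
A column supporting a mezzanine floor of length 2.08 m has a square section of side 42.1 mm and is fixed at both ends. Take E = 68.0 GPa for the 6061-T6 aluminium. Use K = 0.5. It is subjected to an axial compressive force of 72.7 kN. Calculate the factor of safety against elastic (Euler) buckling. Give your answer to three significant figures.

I = a⁴/12 = 42.1⁴/12 = 2.618×10^5 mm⁴
I = 2.618×10^5 mm⁴ = 2.618×10^-7 m⁴
Effective length L_e = K·L = 0.5 × 2.08 = 1.040 m
P_cr = π²EI / L_e² = π² × 68.0×10⁹ × 2.618×10^-7 / 1.040² = 1.624×10^5 N
Factor of safety n = P_cr / P = 162.44 / 72.7 = 2.23

n ≈ 2.23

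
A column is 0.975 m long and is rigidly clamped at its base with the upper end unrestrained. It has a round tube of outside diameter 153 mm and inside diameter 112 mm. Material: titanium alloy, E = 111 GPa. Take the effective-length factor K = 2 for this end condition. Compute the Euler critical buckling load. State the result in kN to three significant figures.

d_o = 153 mm, d_i = 112 mm
I = π(d_o⁴ − d_i⁴)/64 = π(153⁴ − 112.0⁴)/64 = 1.917×10^7 mm⁴
I = 1.917×10^7 mm⁴ = 1.917×10^-5 m⁴
Effective length L_e = K·L = 2 × 0.975 = 1.950 m
P_cr = π²EI / L_e² = π² × 111×10⁹ × 1.917×10^-5 / 1.950² = 5.524×10^6 N

P_cr ≈ 5520 kN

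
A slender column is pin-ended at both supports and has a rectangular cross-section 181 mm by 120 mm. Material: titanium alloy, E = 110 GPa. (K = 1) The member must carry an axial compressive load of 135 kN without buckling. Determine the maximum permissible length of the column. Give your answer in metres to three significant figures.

Buckling occurs about the weak axis: I_min = h·b³/12 with b = 120 mm (the shorter side).
I_min = 181×120³/12 = 2.606×10^7 mm⁴
I = 2.606×10^-5 m⁴
At the buckling limit P_cr = P = 1.350×10^5 N
From P_cr = π²EI/(K·L)²:  L = (1/K)·√(π²EI/P_cr) = (1/1)·√(π²×1.10×10^11×2.606×10^-5/1.350×10^5)
L = 14.5 m

L_max ≈ 14.5 m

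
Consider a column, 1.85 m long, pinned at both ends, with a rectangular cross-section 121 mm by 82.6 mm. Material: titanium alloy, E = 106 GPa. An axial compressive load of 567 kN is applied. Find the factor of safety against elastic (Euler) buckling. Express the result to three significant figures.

n ≈ 3.06

Buckling occurs about the weak axis: I_min = h·b³/12 with b = 82.6 mm (the shorter side).
I_min = 121×82.6³/12 = 5.683×10^6 mm⁴
I = 5.683×10^6 mm⁴ = 5.683×10^-6 m⁴
Effective length L_e = K·L = 1 × 1.85 = 1.850 m
P_cr = π²EI / L_e² = π² × 106×10⁹ × 5.683×10^-6 / 1.850² = 1.737×10^6 N
Factor of safety n = P_cr / P = 1737.0 / 567 = 3.06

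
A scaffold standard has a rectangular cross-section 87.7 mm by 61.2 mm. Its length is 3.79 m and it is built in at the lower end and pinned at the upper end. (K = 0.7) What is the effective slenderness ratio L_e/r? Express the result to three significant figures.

λ ≈ 150

For a rectangle r_min = b/√12 = 61.2/√12 = 17.67 mm
L_e = K·L = 0.7 × 3.79 m = 2.653 m = 2653.0 mm
λ = L_e / r_min = 2653.0 / 17.67 = 150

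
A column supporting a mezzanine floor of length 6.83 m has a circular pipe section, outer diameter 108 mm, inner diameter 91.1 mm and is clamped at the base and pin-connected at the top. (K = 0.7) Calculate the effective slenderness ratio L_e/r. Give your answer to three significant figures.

λ ≈ 135

d_o = 108 mm, d_i = 91.1 mm
I = π(d_o⁴ − d_i⁴)/64 = π(108⁴ − 91.10⁴)/64 = 3.297×10^6 mm⁴
A = 2.643×10^3 mm²;  r_min = √(I/A) = √(3.297×10^6/2.643×10^3) = 35.32 mm
L_e = K·L = 0.7 × 6.83 m = 4.781 m = 4781.0 mm
λ = L_e / r_min = 4781.0 / 35.32 = 135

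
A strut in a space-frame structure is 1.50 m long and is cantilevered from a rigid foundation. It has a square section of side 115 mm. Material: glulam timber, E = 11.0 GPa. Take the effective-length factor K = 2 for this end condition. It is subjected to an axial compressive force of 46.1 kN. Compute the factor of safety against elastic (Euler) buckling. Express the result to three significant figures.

n ≈ 3.81

I = a⁴/12 = 115⁴/12 = 1.458×10^7 mm⁴
I = 1.458×10^7 mm⁴ = 1.458×10^-5 m⁴
Effective length L_e = K·L = 2 × 1.50 = 3.000 m
P_cr = π²EI / L_e² = π² × 11.0×10⁹ × 1.458×10^-5 / 3.000² = 1.758×10^5 N
Factor of safety n = P_cr / P = 175.82 / 46.1 = 3.81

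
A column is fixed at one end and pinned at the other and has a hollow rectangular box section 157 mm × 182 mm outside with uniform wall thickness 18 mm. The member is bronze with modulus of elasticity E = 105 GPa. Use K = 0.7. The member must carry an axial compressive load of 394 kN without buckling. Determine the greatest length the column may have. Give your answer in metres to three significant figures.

L_max ≈ 14.1 m

Inner dimensions: h_i = 182 − 2×18 = 146.0 mm, b_i = 157 − 2×18 = 121.0 mm
Weak-axis I_min = (h_o·b_o³ − h_i·b_i³)/12 with b_o = 157, b_i = 121.0 mm (shorter outer/inner sides).
I_min = (182×157³ − 146.0×121.0³)/12 = 3.714×10^7 mm⁴
I = 3.714×10^-5 m⁴
At the buckling limit P_cr = P = 3.940×10^5 N
From P_cr = π²EI/(K·L)²:  L = (1/K)·√(π²EI/P_cr) = (1/0.7)·√(π²×1.05×10^11×3.714×10^-5/3.940×10^5)
L = 14.1 m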